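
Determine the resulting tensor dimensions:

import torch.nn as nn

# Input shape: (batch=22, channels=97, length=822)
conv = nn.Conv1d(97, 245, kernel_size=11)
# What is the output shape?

Input shape: (22, 97, 822)
Output shape: (22, 245, 812)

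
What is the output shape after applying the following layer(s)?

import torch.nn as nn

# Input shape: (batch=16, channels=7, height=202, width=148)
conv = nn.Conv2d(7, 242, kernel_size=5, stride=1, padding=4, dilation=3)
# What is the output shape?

Input shape: (16, 7, 202, 148)
Output shape: (16, 242, 198, 144)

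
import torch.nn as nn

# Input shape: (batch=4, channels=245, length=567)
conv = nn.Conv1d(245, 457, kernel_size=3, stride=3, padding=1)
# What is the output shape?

Input shape: (4, 245, 567)
Output shape: (4, 457, 189)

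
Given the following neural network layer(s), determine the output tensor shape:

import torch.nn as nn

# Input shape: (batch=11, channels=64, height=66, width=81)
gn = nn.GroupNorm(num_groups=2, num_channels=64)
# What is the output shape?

Input shape: (11, 64, 66, 81)
Output shape: (11, 64, 66, 81)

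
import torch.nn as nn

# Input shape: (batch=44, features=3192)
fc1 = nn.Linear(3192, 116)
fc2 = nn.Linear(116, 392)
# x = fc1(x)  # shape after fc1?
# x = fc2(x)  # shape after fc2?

Input shape: (44, 3192)
  -> after fc1: (44, 116)
Output shape: (44, 392)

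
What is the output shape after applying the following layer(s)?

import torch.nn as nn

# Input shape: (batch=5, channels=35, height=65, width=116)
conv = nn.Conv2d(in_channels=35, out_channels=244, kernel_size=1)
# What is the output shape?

Input shape: (5, 35, 65, 116)
Output shape: (5, 244, 65, 116)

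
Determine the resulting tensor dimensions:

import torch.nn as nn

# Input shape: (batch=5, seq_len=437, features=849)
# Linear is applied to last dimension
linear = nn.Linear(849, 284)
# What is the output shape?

Input shape: (5, 437, 849)
Output shape: (5, 437, 284)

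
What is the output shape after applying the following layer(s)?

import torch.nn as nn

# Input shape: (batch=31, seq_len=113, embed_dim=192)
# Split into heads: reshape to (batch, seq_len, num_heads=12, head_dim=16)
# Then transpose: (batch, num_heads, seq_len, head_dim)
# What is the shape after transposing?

Input shape: (31, 113, 192)
  -> after reshape: (31, 113, 12, 16)
Output shape: (31, 12, 113, 16)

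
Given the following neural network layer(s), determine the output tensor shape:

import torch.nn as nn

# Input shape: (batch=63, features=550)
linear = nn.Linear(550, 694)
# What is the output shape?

Input shape: (63, 550)
Output shape: (63, 694)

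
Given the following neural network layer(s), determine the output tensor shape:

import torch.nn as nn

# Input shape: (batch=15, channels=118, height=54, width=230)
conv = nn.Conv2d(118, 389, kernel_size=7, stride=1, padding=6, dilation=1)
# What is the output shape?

Input shape: (15, 118, 54, 230)
Output shape: (15, 389, 60, 236)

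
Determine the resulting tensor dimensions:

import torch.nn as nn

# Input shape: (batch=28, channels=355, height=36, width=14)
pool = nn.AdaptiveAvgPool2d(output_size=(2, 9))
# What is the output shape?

Input shape: (28, 355, 36, 14)
Output shape: (28, 355, 2, 9)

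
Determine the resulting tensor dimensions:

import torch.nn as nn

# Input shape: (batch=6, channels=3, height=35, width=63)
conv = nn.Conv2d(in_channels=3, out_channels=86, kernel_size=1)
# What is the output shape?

Input shape: (6, 3, 35, 63)
Output shape: (6, 86, 35, 63)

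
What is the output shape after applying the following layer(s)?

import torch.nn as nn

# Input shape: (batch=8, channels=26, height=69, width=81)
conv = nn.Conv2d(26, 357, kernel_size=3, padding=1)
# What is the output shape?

Input shape: (8, 26, 69, 81)
Output shape: (8, 357, 69, 81)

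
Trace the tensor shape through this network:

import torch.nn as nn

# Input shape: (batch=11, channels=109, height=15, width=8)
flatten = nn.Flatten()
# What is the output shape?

Input shape: (11, 109, 15, 8)
Output shape: (11, 13080)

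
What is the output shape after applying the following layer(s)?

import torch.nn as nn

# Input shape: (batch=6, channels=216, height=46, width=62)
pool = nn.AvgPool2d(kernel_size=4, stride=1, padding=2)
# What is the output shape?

Input shape: (6, 216, 46, 62)
Output shape: (6, 216, 47, 63)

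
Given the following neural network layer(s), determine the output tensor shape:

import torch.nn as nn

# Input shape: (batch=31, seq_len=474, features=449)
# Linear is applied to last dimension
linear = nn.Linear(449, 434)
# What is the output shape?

Input shape: (31, 474, 449)
Output shape: (31, 474, 434)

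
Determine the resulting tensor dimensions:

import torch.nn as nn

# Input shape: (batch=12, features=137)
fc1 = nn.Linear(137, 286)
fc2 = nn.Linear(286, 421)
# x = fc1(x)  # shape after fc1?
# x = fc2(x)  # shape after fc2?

Input shape: (12, 137)
  -> after fc1: (12, 286)
Output shape: (12, 421)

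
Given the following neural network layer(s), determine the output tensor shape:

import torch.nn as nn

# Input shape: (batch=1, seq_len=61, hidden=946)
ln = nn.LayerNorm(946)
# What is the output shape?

Input shape: (1, 61, 946)
Output shape: (1, 61, 946)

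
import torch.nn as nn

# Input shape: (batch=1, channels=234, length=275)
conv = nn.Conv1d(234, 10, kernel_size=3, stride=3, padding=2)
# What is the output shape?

Input shape: (1, 234, 275)
Output shape: (1, 10, 93)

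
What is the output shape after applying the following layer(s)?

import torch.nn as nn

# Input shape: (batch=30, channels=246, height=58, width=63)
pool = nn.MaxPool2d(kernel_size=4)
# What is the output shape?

Input shape: (30, 246, 58, 63)
Output shape: (30, 246, 14, 15)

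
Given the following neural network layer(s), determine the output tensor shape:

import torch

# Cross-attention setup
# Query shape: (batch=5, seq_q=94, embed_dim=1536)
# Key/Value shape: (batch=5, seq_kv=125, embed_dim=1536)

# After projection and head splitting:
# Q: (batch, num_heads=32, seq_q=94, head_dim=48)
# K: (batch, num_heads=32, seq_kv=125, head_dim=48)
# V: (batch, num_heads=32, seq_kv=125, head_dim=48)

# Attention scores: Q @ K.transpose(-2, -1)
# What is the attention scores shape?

Input shape: (5, 94, 1536)
Output shape: (5, 32, 94, 125)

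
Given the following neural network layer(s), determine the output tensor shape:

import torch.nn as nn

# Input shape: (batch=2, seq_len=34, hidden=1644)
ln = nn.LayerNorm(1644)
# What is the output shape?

Input shape: (2, 34, 1644)
Output shape: (2, 34, 1644)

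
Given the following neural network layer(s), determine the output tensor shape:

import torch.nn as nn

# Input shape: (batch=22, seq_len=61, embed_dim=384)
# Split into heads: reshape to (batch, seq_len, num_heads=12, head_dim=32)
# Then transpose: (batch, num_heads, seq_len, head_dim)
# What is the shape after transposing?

Input shape: (22, 61, 384)
  -> after reshape: (22, 61, 12, 32)
Output shape: (22, 12, 61, 32)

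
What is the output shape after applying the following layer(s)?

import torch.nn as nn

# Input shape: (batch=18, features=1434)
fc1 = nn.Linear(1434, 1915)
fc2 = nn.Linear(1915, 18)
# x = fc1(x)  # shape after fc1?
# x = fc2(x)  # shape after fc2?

Input shape: (18, 1434)
  -> after fc1: (18, 1915)
Output shape: (18, 18)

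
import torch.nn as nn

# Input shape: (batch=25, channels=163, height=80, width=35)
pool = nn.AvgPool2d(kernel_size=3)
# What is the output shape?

Input shape: (25, 163, 80, 35)
Output shape: (25, 163, 26, 11)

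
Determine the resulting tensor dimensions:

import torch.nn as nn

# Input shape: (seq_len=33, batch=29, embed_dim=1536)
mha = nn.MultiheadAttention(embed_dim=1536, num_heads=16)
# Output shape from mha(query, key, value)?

Input shape: (33, 29, 1536)
Output shape: (33, 29, 1536)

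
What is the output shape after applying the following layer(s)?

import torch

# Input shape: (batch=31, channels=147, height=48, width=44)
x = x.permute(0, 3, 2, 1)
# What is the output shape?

Input shape: (31, 147, 48, 44)
Output shape: (31, 44, 48, 147)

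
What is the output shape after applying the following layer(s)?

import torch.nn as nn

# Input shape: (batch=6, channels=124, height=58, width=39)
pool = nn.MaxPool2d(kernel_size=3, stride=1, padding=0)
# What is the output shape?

Input shape: (6, 124, 58, 39)
Output shape: (6, 124, 56, 37)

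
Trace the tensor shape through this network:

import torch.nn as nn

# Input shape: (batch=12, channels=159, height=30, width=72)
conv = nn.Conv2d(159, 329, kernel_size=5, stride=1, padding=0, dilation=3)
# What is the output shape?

Input shape: (12, 159, 30, 72)
Output shape: (12, 329, 18, 60)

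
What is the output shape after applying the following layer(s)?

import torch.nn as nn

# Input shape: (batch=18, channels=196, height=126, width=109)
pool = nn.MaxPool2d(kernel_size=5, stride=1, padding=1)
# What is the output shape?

Input shape: (18, 196, 126, 109)
Output shape: (18, 196, 124, 107)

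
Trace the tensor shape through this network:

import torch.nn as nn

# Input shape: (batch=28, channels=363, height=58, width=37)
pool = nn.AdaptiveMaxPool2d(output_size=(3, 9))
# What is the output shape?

Input shape: (28, 363, 58, 37)
Output shape: (28, 363, 3, 9)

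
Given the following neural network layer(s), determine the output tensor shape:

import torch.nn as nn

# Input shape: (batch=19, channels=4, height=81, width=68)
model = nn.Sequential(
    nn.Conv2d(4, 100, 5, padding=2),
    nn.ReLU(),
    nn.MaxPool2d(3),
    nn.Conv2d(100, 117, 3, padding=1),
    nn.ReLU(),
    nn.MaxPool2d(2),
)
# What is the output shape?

Input shape: (19, 4, 81, 68)
  -> after first Conv2d: (19, 100, 81, 68)
  -> after first MaxPool2d: (19, 100, 27, 22)
  -> after second Conv2d: (19, 117, 27, 22)
Output shape: (19, 117, 13, 11)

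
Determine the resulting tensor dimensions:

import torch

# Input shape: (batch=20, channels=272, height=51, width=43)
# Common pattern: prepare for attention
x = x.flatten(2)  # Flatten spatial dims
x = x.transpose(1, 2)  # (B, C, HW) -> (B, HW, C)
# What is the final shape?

Input shape: (20, 272, 51, 43)
  -> after flatten(2): (20, 272, 2193)
Output shape: (20, 2193, 272)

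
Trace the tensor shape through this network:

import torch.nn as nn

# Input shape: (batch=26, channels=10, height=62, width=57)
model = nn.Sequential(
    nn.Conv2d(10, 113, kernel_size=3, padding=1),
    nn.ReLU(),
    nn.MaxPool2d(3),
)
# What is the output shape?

Input shape: (26, 10, 62, 57)
  -> after Conv2d: (26, 113, 62, 57)
  -> after ReLU: (26, 113, 62, 57)
Output shape: (26, 113, 20, 19)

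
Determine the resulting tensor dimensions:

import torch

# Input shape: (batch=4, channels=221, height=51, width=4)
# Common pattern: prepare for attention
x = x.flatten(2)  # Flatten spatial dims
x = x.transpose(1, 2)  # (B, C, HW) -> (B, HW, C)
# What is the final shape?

Input shape: (4, 221, 51, 4)
  -> after flatten(2): (4, 221, 204)
Output shape: (4, 204, 221)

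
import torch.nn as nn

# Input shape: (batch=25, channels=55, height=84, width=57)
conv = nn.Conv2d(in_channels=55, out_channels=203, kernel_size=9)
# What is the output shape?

Input shape: (25, 55, 84, 57)
Output shape: (25, 203, 76, 49)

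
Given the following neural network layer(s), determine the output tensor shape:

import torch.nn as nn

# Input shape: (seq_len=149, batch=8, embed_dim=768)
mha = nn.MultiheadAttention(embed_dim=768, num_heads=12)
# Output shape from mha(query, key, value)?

Input shape: (149, 8, 768)
Output shape: (149, 8, 768)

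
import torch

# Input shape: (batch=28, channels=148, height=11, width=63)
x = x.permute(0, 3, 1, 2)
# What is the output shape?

Input shape: (28, 148, 11, 63)
Output shape: (28, 63, 148, 11)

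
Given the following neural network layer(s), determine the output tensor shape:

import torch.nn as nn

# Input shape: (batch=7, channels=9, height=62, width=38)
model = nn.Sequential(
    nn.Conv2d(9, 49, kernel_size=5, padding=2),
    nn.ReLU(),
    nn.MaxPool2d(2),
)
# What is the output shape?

Input shape: (7, 9, 62, 38)
  -> after Conv2d: (7, 49, 62, 38)
  -> after ReLU: (7, 49, 62, 38)
Output shape: (7, 49, 31, 19)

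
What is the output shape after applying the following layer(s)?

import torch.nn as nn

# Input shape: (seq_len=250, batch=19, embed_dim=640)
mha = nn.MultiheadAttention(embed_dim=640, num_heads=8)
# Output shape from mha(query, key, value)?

Input shape: (250, 19, 640)
Output shape: (250, 19, 640)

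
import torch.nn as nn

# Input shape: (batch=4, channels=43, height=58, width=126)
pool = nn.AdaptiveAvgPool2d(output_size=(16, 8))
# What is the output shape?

Input shape: (4, 43, 58, 126)
Output shape: (4, 43, 16, 8)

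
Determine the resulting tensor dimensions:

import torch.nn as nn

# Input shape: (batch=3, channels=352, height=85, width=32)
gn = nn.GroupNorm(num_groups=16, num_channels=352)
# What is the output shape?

Input shape: (3, 352, 85, 32)
Output shape: (3, 352, 85, 32)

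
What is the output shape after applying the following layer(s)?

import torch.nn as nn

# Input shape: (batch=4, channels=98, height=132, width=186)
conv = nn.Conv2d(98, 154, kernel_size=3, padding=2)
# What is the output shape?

Input shape: (4, 98, 132, 186)
Output shape: (4, 154, 134, 188)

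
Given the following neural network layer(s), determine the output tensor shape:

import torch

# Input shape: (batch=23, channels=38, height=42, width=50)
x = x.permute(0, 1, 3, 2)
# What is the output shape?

Input shape: (23, 38, 42, 50)
Output shape: (23, 38, 50, 42)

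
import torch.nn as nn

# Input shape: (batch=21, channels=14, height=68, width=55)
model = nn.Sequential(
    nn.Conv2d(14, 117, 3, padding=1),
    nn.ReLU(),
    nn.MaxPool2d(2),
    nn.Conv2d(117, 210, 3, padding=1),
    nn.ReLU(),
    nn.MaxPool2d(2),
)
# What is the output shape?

Input shape: (21, 14, 68, 55)
  -> after first Conv2d: (21, 117, 68, 55)
  -> after first MaxPool2d: (21, 117, 34, 27)
  -> after second Conv2d: (21, 210, 34, 27)
Output shape: (21, 210, 17, 13)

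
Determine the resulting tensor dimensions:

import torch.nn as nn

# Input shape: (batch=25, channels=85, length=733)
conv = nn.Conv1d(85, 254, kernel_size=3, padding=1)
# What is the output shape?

Input shape: (25, 85, 733)
Output shape: (25, 254, 733)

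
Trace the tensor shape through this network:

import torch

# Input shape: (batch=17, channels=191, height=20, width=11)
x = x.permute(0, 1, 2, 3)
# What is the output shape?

Input shape: (17, 191, 20, 11)
Output shape: (17, 191, 20, 11)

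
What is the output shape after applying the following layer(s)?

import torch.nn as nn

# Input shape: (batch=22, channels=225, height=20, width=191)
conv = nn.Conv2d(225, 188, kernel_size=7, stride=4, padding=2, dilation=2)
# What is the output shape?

Input shape: (22, 225, 20, 191)
Output shape: (22, 188, 3, 46)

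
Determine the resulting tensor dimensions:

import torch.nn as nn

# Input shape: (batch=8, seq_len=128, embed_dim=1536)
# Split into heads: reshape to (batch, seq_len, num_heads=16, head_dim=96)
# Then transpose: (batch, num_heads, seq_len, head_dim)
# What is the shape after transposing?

Input shape: (8, 128, 1536)
  -> after reshape: (8, 128, 16, 96)
Output shape: (8, 16, 128, 96)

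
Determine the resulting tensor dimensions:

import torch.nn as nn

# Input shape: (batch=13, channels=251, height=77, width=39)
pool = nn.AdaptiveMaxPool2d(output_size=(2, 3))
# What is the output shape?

Input shape: (13, 251, 77, 39)
Output shape: (13, 251, 2, 3)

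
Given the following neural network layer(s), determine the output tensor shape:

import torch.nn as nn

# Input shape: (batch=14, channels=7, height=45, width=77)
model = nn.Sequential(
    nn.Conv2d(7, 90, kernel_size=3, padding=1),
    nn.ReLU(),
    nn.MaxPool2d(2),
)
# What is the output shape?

Input shape: (14, 7, 45, 77)
  -> after Conv2d: (14, 90, 45, 77)
  -> after ReLU: (14, 90, 45, 77)
Output shape: (14, 90, 22, 38)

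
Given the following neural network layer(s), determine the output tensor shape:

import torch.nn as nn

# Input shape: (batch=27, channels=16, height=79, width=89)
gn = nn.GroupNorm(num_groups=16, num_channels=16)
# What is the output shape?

Input shape: (27, 16, 79, 89)
Output shape: (27, 16, 79, 89)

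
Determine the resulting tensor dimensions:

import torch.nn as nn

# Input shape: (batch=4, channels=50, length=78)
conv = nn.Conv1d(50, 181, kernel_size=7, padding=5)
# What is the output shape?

Input shape: (4, 50, 78)
Output shape: (4, 181, 82)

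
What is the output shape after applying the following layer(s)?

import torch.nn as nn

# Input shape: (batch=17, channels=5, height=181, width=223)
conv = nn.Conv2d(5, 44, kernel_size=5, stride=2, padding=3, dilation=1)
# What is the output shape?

Input shape: (17, 5, 181, 223)
Output shape: (17, 44, 92, 113)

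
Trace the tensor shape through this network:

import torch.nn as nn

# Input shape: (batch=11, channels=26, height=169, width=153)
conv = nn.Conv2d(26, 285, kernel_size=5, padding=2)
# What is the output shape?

Input shape: (11, 26, 169, 153)
Output shape: (11, 285, 169, 153)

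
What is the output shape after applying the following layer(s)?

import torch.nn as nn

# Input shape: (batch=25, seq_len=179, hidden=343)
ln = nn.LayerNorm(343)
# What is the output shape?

Input shape: (25, 179, 343)
Output shape: (25, 179, 343)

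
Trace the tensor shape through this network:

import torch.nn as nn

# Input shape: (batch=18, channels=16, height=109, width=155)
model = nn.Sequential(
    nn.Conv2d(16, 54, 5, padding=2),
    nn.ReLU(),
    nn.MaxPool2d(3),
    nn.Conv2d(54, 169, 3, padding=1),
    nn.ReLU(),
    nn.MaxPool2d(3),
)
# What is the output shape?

Input shape: (18, 16, 109, 155)
  -> after first Conv2d: (18, 54, 109, 155)
  -> after first MaxPool2d: (18, 54, 36, 51)
  -> after second Conv2d: (18, 169, 36, 51)
Output shape: (18, 169, 12, 17)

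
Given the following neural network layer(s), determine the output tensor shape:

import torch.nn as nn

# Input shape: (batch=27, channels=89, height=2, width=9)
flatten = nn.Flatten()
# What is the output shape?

Input shape: (27, 89, 2, 9)
Output shape: (27, 1602)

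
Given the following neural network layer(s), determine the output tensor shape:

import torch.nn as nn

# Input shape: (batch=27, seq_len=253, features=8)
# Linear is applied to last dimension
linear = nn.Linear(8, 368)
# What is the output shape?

Input shape: (27, 253, 8)
Output shape: (27, 253, 368)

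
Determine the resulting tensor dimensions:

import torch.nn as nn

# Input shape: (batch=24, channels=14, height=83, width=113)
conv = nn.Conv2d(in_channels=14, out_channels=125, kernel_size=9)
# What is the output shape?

Input shape: (24, 14, 83, 113)
Output shape: (24, 125, 75, 105)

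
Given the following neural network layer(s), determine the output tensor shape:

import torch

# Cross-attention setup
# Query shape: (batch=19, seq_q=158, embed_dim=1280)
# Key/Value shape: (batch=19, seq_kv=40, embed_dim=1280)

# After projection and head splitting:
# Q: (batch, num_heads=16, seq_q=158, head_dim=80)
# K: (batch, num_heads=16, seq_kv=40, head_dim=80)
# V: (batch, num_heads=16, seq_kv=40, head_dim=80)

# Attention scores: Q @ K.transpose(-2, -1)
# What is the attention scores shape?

Input shape: (19, 158, 1280)
Output shape: (19, 16, 158, 40)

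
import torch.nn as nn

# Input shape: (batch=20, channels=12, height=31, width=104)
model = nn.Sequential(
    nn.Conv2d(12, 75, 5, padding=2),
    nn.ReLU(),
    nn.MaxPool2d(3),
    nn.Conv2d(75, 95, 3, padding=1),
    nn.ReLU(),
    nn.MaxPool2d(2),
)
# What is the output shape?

Input shape: (20, 12, 31, 104)
  -> after first Conv2d: (20, 75, 31, 104)
  -> after first MaxPool2d: (20, 75, 10, 34)
  -> after second Conv2d: (20, 95, 10, 34)
Output shape: (20, 95, 5, 17)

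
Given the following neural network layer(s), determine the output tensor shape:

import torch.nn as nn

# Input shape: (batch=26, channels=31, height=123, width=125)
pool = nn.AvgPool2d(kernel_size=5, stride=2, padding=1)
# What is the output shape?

Input shape: (26, 31, 123, 125)
Output shape: (26, 31, 61, 62)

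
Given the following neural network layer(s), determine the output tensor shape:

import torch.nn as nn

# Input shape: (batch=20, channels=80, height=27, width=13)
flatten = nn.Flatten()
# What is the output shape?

Input shape: (20, 80, 27, 13)
Output shape: (20, 28080)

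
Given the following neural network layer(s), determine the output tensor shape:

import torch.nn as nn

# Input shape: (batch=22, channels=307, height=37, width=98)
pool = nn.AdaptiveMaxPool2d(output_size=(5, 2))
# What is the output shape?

Input shape: (22, 307, 37, 98)
Output shape: (22, 307, 5, 2)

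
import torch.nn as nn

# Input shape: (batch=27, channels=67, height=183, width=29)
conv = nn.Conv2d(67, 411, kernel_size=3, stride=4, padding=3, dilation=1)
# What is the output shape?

Input shape: (27, 67, 183, 29)
Output shape: (27, 411, 47, 9)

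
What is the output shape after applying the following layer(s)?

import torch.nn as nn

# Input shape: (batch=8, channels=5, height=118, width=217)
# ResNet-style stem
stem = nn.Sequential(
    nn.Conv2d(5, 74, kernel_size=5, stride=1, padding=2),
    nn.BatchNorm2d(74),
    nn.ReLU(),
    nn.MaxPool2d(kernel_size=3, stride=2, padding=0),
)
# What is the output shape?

Input shape: (8, 5, 118, 217)
  -> after Conv2d 5x5 stride=1: (8, 74, 118, 217)
Output shape: (8, 74, 58, 108)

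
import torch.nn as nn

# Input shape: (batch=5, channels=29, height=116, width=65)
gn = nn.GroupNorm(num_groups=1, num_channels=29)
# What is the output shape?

Input shape: (5, 29, 116, 65)
Output shape: (5, 29, 116, 65)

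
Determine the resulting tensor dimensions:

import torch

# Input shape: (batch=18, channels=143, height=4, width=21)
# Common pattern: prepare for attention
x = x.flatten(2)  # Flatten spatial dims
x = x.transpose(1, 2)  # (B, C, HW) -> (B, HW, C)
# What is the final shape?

Input shape: (18, 143, 4, 21)
  -> after flatten(2): (18, 143, 84)
Output shape: (18, 84, 143)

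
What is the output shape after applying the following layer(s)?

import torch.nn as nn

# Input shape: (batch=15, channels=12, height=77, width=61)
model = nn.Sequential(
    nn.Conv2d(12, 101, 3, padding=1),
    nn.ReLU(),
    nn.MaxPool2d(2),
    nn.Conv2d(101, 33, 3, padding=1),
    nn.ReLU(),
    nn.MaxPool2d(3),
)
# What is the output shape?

Input shape: (15, 12, 77, 61)
  -> after first Conv2d: (15, 101, 77, 61)
  -> after first MaxPool2d: (15, 101, 38, 30)
  -> after second Conv2d: (15, 33, 38, 30)
Output shape: (15, 33, 12, 10)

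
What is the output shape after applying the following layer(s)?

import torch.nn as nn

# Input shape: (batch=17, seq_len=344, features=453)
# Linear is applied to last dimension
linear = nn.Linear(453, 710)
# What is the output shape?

Input shape: (17, 344, 453)
Output shape: (17, 344, 710)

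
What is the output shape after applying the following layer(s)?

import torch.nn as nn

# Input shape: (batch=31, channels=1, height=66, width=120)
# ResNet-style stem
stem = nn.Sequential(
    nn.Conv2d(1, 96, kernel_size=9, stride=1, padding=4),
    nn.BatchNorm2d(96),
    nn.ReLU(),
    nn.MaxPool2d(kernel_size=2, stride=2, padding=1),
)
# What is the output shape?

Input shape: (31, 1, 66, 120)
  -> after Conv2d 9x9 stride=1: (31, 96, 66, 120)
Output shape: (31, 96, 34, 61)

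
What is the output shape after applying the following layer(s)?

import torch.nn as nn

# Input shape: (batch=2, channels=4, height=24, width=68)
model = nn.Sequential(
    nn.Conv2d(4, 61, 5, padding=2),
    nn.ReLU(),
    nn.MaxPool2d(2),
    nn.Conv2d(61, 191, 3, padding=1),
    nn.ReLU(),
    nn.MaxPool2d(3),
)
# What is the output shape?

Input shape: (2, 4, 24, 68)
  -> after first Conv2d: (2, 61, 24, 68)
  -> after first MaxPool2d: (2, 61, 12, 34)
  -> after second Conv2d: (2, 191, 12, 34)
Output shape: (2, 191, 4, 11)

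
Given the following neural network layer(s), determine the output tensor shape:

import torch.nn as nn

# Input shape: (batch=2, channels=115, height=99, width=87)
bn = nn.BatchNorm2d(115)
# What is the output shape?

Input shape: (2, 115, 99, 87)
Output shape: (2, 115, 99, 87)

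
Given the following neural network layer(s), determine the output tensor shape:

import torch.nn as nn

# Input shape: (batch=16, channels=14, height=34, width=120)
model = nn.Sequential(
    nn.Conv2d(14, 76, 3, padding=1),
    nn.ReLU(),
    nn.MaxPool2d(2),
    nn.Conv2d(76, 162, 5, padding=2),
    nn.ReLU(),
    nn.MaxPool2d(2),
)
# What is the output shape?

Input shape: (16, 14, 34, 120)
  -> after first Conv2d: (16, 76, 34, 120)
  -> after first MaxPool2d: (16, 76, 17, 60)
  -> after second Conv2d: (16, 162, 17, 60)
Output shape: (16, 162, 8, 30)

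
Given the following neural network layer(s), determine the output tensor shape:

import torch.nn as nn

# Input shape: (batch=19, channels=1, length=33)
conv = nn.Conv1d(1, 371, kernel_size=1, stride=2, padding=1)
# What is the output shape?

Input shape: (19, 1, 33)
Output shape: (19, 371, 18)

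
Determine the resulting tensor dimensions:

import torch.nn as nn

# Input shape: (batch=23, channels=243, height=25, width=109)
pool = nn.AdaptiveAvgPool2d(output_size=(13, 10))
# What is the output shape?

Input shape: (23, 243, 25, 109)
Output shape: (23, 243, 13, 10)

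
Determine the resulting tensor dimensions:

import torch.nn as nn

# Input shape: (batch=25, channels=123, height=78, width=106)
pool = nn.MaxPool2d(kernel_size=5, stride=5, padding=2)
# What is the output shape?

Input shape: (25, 123, 78, 106)
Output shape: (25, 123, 16, 22)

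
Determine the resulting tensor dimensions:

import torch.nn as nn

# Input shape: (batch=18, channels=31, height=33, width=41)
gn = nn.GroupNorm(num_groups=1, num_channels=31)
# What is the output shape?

Input shape: (18, 31, 33, 41)
Output shape: (18, 31, 33, 41)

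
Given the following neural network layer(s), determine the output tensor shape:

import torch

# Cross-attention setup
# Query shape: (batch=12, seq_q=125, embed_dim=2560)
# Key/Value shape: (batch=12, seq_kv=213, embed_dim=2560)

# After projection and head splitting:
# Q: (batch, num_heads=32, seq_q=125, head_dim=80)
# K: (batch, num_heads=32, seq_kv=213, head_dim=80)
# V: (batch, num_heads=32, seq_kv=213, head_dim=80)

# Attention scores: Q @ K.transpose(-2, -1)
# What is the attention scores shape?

Input shape: (12, 125, 2560)
Output shape: (12, 32, 125, 213)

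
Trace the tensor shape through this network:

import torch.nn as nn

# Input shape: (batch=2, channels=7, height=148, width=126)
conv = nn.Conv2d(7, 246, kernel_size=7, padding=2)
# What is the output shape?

Input shape: (2, 7, 148, 126)
Output shape: (2, 246, 146, 124)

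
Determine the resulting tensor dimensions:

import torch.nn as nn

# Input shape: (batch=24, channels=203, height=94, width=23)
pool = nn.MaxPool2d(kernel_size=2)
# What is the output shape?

Input shape: (24, 203, 94, 23)
Output shape: (24, 203, 47, 11)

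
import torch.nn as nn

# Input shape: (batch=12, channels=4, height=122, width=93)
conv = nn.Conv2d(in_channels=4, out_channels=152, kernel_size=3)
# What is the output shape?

Input shape: (12, 4, 122, 93)
Output shape: (12, 152, 120, 91)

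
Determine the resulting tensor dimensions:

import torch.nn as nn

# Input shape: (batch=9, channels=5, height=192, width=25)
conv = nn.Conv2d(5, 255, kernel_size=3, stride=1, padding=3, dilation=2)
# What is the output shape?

Input shape: (9, 5, 192, 25)
Output shape: (9, 255, 194, 27)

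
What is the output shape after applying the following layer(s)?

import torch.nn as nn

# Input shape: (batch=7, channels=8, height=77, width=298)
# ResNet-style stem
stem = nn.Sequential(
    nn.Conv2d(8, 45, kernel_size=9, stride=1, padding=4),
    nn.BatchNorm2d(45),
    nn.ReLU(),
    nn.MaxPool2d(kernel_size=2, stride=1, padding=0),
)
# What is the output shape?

Input shape: (7, 8, 77, 298)
  -> after Conv2d 9x9 stride=1: (7, 45, 77, 298)
Output shape: (7, 45, 76, 297)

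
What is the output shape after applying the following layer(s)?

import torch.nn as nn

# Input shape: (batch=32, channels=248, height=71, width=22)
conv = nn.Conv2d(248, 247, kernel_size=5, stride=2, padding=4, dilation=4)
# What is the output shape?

Input shape: (32, 248, 71, 22)
Output shape: (32, 247, 32, 7)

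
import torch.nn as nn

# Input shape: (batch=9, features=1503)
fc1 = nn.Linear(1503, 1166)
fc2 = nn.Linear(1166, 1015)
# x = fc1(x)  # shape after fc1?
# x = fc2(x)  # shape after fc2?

Input shape: (9, 1503)
  -> after fc1: (9, 1166)
Output shape: (9, 1015)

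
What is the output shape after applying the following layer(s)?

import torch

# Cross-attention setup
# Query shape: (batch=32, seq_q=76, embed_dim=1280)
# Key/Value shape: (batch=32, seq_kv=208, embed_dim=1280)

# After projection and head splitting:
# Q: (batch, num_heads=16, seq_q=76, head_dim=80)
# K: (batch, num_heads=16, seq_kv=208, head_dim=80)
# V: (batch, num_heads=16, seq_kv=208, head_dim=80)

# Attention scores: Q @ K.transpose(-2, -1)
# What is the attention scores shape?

Input shape: (32, 76, 1280)
Output shape: (32, 16, 76, 208)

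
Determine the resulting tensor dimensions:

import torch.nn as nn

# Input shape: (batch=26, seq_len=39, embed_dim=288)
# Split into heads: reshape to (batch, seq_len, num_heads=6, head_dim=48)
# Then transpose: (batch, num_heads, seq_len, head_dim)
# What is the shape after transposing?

Input shape: (26, 39, 288)
  -> after reshape: (26, 39, 6, 48)
Output shape: (26, 6, 39, 48)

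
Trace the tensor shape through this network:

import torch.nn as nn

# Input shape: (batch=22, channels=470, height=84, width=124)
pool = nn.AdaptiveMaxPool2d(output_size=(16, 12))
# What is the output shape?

Input shape: (22, 470, 84, 124)
Output shape: (22, 470, 16, 12)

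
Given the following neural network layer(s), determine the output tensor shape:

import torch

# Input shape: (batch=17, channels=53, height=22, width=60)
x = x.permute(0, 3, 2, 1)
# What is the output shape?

Input shape: (17, 53, 22, 60)
Output shape: (17, 60, 22, 53)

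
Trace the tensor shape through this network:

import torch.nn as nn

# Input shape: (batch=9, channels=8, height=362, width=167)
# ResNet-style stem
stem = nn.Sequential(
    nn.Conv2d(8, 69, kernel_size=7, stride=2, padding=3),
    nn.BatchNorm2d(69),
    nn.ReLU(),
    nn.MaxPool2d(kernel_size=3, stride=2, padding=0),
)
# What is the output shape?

Input shape: (9, 8, 362, 167)
  -> after Conv2d 7x7 stride=2: (9, 69, 181, 84)
Output shape: (9, 69, 90, 41)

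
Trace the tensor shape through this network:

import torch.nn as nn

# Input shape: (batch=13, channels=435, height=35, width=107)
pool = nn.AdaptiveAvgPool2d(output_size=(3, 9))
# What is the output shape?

Input shape: (13, 435, 35, 107)
Output shape: (13, 435, 3, 9)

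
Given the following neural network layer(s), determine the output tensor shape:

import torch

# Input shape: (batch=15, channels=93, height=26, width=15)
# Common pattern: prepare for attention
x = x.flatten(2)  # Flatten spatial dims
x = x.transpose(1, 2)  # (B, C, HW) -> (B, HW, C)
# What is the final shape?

Input shape: (15, 93, 26, 15)
  -> after flatten(2): (15, 93, 390)
Output shape: (15, 390, 93)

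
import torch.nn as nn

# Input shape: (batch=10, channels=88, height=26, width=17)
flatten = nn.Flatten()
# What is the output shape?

Input shape: (10, 88, 26, 17)
Output shape: (10, 38896)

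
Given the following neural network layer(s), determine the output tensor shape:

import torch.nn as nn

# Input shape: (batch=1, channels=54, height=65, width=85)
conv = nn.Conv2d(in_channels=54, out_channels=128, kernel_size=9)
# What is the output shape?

Input shape: (1, 54, 65, 85)
Output shape: (1, 128, 57, 77)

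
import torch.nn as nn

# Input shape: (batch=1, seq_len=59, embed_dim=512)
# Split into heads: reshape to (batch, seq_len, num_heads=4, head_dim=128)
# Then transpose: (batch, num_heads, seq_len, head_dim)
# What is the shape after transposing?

Input shape: (1, 59, 512)
  -> after reshape: (1, 59, 4, 128)
Output shape: (1, 4, 59, 128)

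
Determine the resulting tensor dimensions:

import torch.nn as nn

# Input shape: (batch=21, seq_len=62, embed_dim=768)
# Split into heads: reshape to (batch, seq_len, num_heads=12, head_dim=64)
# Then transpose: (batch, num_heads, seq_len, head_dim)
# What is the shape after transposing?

Input shape: (21, 62, 768)
  -> after reshape: (21, 62, 12, 64)
Output shape: (21, 12, 62, 64)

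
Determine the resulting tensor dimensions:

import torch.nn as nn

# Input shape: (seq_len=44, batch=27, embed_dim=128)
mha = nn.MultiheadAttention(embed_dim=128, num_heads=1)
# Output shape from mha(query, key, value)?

Input shape: (44, 27, 128)
Output shape: (44, 27, 128)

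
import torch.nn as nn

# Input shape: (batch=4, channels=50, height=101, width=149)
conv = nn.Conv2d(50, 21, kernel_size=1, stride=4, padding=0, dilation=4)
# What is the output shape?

Input shape: (4, 50, 101, 149)
Output shape: (4, 21, 26, 38)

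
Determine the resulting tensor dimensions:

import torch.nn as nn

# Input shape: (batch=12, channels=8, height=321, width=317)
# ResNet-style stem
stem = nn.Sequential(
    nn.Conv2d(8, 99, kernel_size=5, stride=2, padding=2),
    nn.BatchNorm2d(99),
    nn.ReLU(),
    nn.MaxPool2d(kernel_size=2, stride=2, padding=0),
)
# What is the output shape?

Input shape: (12, 8, 321, 317)
  -> after Conv2d 5x5 stride=2: (12, 99, 161, 159)
Output shape: (12, 99, 80, 79)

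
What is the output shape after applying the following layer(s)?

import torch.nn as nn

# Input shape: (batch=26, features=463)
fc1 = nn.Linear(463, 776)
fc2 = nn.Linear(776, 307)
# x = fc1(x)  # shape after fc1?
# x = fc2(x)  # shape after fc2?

Input shape: (26, 463)
  -> after fc1: (26, 776)
Output shape: (26, 307)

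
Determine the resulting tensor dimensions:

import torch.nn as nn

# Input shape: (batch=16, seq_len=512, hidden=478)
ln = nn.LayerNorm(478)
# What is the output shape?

Input shape: (16, 512, 478)
Output shape: (16, 512, 478)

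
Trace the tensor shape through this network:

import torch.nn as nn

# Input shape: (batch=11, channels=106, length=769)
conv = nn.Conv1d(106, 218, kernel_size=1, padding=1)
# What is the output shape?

Input shape: (11, 106, 769)
Output shape: (11, 218, 771)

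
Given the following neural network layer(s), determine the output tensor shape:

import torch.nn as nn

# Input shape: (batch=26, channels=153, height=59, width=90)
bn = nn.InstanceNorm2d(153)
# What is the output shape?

Input shape: (26, 153, 59, 90)
Output shape: (26, 153, 59, 90)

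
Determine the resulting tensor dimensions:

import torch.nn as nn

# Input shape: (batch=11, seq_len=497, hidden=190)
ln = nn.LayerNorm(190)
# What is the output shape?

Input shape: (11, 497, 190)
Output shape: (11, 497, 190)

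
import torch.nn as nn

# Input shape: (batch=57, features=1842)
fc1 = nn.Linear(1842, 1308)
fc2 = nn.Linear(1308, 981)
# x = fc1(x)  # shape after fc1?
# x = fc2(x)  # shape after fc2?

Input shape: (57, 1842)
  -> after fc1: (57, 1308)
Output shape: (57, 981)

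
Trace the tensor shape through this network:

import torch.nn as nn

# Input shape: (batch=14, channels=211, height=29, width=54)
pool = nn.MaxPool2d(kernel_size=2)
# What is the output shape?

Input shape: (14, 211, 29, 54)
Output shape: (14, 211, 14, 27)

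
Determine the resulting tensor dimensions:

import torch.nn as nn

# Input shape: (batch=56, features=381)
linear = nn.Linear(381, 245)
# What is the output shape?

Input shape: (56, 381)
Output shape: (56, 245)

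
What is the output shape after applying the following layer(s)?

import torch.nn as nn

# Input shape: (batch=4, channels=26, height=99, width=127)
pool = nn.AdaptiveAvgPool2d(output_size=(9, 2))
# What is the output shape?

Input shape: (4, 26, 99, 127)
Output shape: (4, 26, 9, 2)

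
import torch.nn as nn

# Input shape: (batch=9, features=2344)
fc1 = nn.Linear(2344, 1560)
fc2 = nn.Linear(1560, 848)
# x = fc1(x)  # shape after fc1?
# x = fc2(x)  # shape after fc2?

Input shape: (9, 2344)
  -> after fc1: (9, 1560)
Output shape: (9, 848)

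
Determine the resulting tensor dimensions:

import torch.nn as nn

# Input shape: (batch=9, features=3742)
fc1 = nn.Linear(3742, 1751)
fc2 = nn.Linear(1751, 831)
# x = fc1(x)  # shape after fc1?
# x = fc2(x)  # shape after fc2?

Input shape: (9, 3742)
  -> after fc1: (9, 1751)
Output shape: (9, 831)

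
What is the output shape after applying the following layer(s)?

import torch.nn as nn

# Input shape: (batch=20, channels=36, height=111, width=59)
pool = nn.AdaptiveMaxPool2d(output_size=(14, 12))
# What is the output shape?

Input shape: (20, 36, 111, 59)
Output shape: (20, 36, 14, 12)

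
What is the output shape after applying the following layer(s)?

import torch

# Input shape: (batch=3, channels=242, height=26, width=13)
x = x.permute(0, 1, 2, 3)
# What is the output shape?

Input shape: (3, 242, 26, 13)
Output shape: (3, 242, 26, 13)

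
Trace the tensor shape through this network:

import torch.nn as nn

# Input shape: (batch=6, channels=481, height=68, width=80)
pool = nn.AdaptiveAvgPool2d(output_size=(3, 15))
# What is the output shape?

Input shape: (6, 481, 68, 80)
Output shape: (6, 481, 3, 15)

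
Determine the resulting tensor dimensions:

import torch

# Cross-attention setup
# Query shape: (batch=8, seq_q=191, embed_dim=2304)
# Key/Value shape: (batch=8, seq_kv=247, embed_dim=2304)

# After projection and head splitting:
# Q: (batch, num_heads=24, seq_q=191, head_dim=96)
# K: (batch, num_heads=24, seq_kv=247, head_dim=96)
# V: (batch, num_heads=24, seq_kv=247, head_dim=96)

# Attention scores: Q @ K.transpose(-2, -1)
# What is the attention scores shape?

Input shape: (8, 191, 2304)
Output shape: (8, 24, 191, 247)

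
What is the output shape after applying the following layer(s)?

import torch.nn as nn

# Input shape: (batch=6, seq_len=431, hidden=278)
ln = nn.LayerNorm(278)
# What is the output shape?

Input shape: (6, 431, 278)
Output shape: (6, 431, 278)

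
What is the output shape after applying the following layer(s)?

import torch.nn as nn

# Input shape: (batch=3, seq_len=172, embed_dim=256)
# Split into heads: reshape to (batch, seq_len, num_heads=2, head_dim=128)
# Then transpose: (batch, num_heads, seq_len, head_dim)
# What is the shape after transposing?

Input shape: (3, 172, 256)
  -> after reshape: (3, 172, 2, 128)
Output shape: (3, 2, 172, 128)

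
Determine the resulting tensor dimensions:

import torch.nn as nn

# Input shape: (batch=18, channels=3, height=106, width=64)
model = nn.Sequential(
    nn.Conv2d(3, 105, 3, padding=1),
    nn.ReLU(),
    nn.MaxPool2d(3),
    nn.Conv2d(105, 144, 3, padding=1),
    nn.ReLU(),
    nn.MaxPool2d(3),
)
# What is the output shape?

Input shape: (18, 3, 106, 64)
  -> after first Conv2d: (18, 105, 106, 64)
  -> after first MaxPool2d: (18, 105, 35, 21)
  -> after second Conv2d: (18, 144, 35, 21)
Output shape: (18, 144, 11, 7)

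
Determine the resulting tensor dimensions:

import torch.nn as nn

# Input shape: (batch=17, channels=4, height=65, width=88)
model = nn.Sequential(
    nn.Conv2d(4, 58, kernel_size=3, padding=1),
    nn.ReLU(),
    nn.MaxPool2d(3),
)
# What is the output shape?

Input shape: (17, 4, 65, 88)
  -> after Conv2d: (17, 58, 65, 88)
  -> after ReLU: (17, 58, 65, 88)
Output shape: (17, 58, 21, 29)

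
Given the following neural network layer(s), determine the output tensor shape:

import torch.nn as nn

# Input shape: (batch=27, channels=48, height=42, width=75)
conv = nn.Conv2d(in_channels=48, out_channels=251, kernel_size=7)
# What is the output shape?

Input shape: (27, 48, 42, 75)
Output shape: (27, 251, 36, 69)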